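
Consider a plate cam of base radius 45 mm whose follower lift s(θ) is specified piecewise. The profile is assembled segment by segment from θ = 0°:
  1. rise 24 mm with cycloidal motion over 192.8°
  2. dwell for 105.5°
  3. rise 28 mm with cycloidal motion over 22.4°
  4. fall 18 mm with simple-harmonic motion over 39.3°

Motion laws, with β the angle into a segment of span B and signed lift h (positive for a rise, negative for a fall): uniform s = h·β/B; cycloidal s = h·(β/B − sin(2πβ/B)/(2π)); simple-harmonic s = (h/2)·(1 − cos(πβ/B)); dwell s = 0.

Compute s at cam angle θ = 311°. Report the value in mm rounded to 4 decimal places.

seg 1 [0°–192.8°] cycloidal, h=24: full span → s += 24 → s = 24.0000
seg 2 [192.8°–298.3°] dwell: s stays 24.0000
seg 3 [298.3°–320.7°] cycloidal, h=28: θ=311° here. β=12.7, B=22.4. 28·(0.5670 − sin(2π·0.5670)/(2π)) = 17.6952 → s = 41.6952

41.6952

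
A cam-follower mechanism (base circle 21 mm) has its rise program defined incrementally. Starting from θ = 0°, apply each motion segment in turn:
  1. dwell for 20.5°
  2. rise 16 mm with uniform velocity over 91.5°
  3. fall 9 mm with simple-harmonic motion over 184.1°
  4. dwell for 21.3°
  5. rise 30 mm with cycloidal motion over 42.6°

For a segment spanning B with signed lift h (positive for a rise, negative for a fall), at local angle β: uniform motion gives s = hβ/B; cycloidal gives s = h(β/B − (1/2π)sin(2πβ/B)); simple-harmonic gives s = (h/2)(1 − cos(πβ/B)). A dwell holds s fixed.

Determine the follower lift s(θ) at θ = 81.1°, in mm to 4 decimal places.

seg 1 [0°–20.5°] dwell: s stays 0.0000
seg 2 [20.5°–112°] uniform, h=16: θ=81.1° here. β=60.6, B=91.5. 16·60.6/91.5 = 10.5967 → s = 10.5967

10.5967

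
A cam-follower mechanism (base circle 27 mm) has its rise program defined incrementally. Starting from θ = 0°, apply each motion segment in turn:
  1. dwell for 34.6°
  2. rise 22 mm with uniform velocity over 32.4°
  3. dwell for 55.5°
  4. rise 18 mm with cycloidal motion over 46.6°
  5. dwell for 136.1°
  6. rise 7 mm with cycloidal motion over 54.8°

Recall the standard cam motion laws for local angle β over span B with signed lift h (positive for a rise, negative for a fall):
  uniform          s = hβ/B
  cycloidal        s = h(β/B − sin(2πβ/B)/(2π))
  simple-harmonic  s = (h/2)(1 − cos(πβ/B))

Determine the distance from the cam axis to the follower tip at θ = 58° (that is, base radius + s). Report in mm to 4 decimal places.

seg 1 [0°–34.6°] dwell: s stays 0.0000
seg 2 [34.6°–67°] uniform, h=22: θ=58° here. β=23.4, B=32.4. 22·23.4/32.4 = 15.8889 → s = 15.8889
radial distance = base radius + s = 27 + 15.8889 = 42.8889

42.8889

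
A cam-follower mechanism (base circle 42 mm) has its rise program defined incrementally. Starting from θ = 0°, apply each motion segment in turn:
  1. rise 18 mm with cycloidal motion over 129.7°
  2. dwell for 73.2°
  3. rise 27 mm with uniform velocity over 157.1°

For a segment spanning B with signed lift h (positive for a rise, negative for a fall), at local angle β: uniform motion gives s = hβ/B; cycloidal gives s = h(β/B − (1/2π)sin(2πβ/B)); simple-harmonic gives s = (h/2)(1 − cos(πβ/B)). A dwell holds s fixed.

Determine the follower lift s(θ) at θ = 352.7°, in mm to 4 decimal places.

seg 1 [0°–129.7°] cycloidal, h=18: full span → s += 18 → s = 18.0000
seg 2 [129.7°–202.9°] dwell: s stays 18.0000
seg 3 [202.9°–360°] uniform, h=27: θ=352.7° here. β=149.8, B=157.1. 27·149.8/157.1 = 25.7454 → s = 43.7454

43.7454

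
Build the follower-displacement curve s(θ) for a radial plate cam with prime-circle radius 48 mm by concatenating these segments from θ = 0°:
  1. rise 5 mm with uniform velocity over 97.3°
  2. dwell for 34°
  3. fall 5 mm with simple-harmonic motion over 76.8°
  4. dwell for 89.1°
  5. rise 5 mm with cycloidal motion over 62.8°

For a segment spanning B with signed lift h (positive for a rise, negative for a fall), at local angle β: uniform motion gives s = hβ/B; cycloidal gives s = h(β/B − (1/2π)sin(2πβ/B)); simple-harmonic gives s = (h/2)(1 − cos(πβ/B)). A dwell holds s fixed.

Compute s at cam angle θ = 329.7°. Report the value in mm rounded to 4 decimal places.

seg 1 [0°–97.3°] uniform, h=5: full span → s += 5 → s = 5.0000
seg 2 [97.3°–131.3°] dwell: s stays 5.0000
seg 3 [131.3°–208.1°] simple-harmonic, h=-5: full span → s += -5 → s = 0.0000
seg 4 [208.1°–297.2°] dwell: s stays 0.0000
seg 5 [297.2°–360°] cycloidal, h=5: θ=329.7° here. β=32.5, B=62.8. 5·(0.5175 − sin(2π·0.5175)/(2π)) = 2.6750 → s = 2.6750

2.6750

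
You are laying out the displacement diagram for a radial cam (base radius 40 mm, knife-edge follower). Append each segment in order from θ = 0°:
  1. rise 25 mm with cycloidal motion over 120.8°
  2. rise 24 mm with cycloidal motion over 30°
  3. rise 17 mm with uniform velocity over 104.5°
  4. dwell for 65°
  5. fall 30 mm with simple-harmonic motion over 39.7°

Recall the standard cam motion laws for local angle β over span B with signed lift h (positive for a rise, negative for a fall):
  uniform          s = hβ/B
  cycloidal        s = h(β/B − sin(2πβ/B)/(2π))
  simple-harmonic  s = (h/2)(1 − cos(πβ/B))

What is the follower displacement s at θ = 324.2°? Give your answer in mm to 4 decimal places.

seg 1 [0°–120.8°] cycloidal, h=25: full span → s += 25 → s = 25.0000
seg 2 [120.8°–150.8°] cycloidal, h=24: full span → s += 24 → s = 49.0000
seg 3 [150.8°–255.3°] uniform, h=17: full span → s += 17 → s = 66.0000
seg 4 [255.3°–320.3°] dwell: s stays 66.0000
seg 5 [320.3°–360°] simple-harmonic, h=-30: θ=324.2° here. β=3.9, B=39.7. -30/2·(1 − cos(π·0.0982)) = -0.7087 → s = 65.2913

65.2913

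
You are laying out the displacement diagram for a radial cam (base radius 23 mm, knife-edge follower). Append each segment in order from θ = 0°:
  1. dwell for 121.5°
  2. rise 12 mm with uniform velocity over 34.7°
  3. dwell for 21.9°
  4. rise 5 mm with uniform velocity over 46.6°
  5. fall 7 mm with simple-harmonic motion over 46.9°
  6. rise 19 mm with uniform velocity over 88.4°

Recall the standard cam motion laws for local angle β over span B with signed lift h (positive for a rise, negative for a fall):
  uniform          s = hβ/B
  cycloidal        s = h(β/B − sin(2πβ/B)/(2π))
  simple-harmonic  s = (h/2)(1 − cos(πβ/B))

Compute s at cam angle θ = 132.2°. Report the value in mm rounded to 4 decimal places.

seg 1 [0°–121.5°] dwell: s stays 0.0000
seg 2 [121.5°–156.2°] uniform, h=12: θ=132.2° here. β=10.7, B=34.7. 12·10.7/34.7 = 3.7003 → s = 3.7003

3.7003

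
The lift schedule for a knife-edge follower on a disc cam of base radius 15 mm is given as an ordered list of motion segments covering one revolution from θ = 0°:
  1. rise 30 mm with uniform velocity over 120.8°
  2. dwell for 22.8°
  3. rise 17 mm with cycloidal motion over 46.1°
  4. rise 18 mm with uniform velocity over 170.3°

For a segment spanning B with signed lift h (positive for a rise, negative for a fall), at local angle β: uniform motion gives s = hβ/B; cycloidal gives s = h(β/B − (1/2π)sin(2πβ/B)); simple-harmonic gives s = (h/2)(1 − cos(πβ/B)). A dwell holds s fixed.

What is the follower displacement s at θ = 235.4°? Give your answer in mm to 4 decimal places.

seg 1 [0°–120.8°] uniform, h=30: full span → s += 30 → s = 30.0000
seg 2 [120.8°–143.6°] dwell: s stays 30.0000
seg 3 [143.6°–189.7°] cycloidal, h=17: full span → s += 17 → s = 47.0000
seg 4 [189.7°–360°] uniform, h=18: θ=235.4° here. β=45.7, B=170.3. 18·45.7/170.3 = 4.8303 → s = 51.8303

51.8303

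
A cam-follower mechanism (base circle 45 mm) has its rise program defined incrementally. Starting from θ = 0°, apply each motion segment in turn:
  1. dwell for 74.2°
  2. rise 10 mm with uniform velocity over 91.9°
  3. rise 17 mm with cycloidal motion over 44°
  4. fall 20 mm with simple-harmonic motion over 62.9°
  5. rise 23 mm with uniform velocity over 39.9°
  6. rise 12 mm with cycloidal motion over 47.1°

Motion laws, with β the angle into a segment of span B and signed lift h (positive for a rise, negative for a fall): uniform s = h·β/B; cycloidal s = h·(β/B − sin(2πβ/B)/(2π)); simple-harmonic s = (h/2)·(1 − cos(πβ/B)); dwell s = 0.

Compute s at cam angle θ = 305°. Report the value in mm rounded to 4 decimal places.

seg 1 [0°–74.2°] dwell: s stays 0.0000
seg 2 [74.2°–166.1°] uniform, h=10: full span → s += 10 → s = 10.0000
seg 3 [166.1°–210.1°] cycloidal, h=17: full span → s += 17 → s = 27.0000
seg 4 [210.1°–273°] simple-harmonic, h=-20: full span → s += -20 → s = 7.0000
seg 5 [273°–312.9°] uniform, h=23: θ=305° here. β=32, B=39.9. 23·32/39.9 = 18.4461 → s = 25.4461

25.4461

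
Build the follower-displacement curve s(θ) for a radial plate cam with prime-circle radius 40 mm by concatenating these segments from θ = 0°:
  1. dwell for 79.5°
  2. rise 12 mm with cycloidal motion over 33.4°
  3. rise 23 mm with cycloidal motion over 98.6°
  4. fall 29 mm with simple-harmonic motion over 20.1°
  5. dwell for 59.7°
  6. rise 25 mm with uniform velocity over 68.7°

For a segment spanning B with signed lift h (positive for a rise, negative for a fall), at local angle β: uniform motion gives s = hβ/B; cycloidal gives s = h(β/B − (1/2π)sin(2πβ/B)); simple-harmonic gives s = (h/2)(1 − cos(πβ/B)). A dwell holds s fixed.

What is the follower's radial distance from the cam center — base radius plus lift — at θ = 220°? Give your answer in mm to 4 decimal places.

seg 1 [0°–79.5°] dwell: s stays 0.0000
seg 2 [79.5°–112.9°] cycloidal, h=12: full span → s += 12 → s = 12.0000
seg 3 [112.9°–211.5°] cycloidal, h=23: full span → s += 23 → s = 35.0000
seg 4 [211.5°–231.6°] simple-harmonic, h=-29: θ=220° here. β=8.5, B=20.1. -29/2·(1 − cos(π·0.4229)) = -11.0215 → s = 23.9785
radial distance = base radius + s = 40 + 23.9785 = 63.9785

63.9785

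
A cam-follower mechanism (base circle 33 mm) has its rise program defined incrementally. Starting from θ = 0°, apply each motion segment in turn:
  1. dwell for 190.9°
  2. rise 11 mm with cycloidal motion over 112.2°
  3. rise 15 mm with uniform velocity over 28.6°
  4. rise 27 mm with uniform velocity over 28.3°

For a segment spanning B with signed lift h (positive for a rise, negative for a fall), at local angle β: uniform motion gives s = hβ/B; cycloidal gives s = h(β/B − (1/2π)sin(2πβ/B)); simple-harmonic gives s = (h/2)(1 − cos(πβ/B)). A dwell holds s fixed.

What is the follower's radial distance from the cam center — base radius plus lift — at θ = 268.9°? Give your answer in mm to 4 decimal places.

seg 1 [0°–190.9°] dwell: s stays 0.0000
seg 2 [190.9°–303.1°] cycloidal, h=11: θ=268.9° here. β=78, B=112.2. 11·(0.6952 − sin(2π·0.6952)/(2π)) = 9.2950 → s = 9.2950
radial distance = base radius + s = 33 + 9.2950 = 42.2950

42.2950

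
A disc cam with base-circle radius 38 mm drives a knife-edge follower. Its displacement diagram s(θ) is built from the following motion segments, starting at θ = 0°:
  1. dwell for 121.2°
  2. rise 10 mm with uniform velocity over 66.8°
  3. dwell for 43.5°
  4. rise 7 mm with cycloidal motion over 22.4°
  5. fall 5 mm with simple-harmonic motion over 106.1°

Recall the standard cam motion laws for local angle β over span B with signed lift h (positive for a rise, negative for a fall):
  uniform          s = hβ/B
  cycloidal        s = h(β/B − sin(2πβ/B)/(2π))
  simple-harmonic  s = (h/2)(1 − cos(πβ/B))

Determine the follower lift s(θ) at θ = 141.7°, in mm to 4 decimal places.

seg 1 [0°–121.2°] dwell: s stays 0.0000
seg 2 [121.2°–188°] uniform, h=10: θ=141.7° here. β=20.5, B=66.8. 10·20.5/66.8 = 3.0689 → s = 3.0689

3.0689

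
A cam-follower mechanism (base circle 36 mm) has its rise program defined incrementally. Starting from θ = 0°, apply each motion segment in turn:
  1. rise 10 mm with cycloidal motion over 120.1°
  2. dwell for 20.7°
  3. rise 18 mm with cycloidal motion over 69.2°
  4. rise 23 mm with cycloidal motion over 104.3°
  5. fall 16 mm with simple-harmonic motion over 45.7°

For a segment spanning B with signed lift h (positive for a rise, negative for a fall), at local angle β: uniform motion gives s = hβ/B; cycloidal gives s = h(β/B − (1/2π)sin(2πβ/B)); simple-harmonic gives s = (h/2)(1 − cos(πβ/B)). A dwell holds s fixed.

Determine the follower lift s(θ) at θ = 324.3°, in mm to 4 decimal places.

seg 1 [0°–120.1°] cycloidal, h=10: full span → s += 10 → s = 10.0000
seg 2 [120.1°–140.8°] dwell: s stays 10.0000
seg 3 [140.8°–210°] cycloidal, h=18: full span → s += 18 → s = 28.0000
seg 4 [210°–314.3°] cycloidal, h=23: full span → s += 23 → s = 51.0000
seg 5 [314.3°–360°] simple-harmonic, h=-16: θ=324.3° here. β=10, B=45.7. -16/2·(1 − cos(π·0.2188)) = -1.8170 → s = 49.1830

49.1830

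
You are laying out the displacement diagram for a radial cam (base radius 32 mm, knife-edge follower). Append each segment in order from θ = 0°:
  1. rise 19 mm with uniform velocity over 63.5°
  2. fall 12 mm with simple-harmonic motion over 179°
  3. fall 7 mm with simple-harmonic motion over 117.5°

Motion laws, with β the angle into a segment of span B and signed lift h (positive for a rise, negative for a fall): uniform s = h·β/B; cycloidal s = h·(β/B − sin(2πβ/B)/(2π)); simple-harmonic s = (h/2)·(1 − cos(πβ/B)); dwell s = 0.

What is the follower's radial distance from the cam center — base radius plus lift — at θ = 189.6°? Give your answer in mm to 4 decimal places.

seg 1 [0°–63.5°] uniform, h=19: full span → s += 19 → s = 19.0000
seg 2 [63.5°–242.5°] simple-harmonic, h=-12: θ=189.6° here. β=126.1, B=179. -12/2·(1 − cos(π·0.7045)) = -9.5945 → s = 9.4055
radial distance = base radius + s = 32 + 9.4055 = 41.4055

41.4055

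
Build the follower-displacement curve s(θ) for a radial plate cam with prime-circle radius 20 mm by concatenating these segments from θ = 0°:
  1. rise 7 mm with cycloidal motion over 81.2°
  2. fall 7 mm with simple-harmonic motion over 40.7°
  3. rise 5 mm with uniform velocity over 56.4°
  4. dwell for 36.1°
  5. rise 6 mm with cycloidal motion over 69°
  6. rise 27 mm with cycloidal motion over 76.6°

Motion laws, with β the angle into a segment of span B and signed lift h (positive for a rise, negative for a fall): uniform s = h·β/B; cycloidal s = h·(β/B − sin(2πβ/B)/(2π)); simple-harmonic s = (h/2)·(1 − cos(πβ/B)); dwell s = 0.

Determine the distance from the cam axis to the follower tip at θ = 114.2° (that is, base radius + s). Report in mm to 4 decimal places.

seg 1 [0°–81.2°] cycloidal, h=7: full span → s += 7 → s = 7.0000
seg 2 [81.2°–121.9°] simple-harmonic, h=-7: θ=114.2° here. β=33, B=40.7. -7/2·(1 − cos(π·0.8108)) = -6.3998 → s = 0.6002
radial distance = base radius + s = 20 + 0.6002 = 20.6002

20.6002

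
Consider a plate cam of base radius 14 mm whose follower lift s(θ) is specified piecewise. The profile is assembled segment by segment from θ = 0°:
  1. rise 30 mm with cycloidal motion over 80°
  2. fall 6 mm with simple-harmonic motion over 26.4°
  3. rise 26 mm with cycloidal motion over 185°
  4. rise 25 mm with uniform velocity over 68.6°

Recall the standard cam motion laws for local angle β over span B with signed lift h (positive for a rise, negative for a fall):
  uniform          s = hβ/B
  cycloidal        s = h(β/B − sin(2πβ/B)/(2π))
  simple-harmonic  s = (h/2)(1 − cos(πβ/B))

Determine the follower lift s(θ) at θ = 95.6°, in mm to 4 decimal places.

seg 1 [0°–80°] cycloidal, h=30: full span → s += 30 → s = 30.0000
seg 2 [80°–106.4°] simple-harmonic, h=-6: θ=95.6° here. β=15.6, B=26.4. -6/2·(1 − cos(π·0.5909)) = -3.8452 → s = 26.1548

26.1548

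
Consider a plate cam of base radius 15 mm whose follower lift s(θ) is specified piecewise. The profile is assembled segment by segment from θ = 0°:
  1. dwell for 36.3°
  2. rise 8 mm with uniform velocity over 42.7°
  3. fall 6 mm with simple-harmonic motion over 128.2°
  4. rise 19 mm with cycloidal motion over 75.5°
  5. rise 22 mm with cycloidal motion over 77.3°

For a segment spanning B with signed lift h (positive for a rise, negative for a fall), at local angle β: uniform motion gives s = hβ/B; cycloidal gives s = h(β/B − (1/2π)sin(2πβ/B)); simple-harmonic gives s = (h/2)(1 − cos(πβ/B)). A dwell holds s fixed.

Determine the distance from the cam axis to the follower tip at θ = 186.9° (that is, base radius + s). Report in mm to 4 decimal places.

seg 1 [0°–36.3°] dwell: s stays 0.0000
seg 2 [36.3°–79°] uniform, h=8: full span → s += 8 → s = 8.0000
seg 3 [79°–207.2°] simple-harmonic, h=-6: θ=186.9° here. β=107.9, B=128.2. -6/2·(1 − cos(π·0.8417)) = -5.6364 → s = 2.3636
radial distance = base radius + s = 15 + 2.3636 = 17.3636

17.3636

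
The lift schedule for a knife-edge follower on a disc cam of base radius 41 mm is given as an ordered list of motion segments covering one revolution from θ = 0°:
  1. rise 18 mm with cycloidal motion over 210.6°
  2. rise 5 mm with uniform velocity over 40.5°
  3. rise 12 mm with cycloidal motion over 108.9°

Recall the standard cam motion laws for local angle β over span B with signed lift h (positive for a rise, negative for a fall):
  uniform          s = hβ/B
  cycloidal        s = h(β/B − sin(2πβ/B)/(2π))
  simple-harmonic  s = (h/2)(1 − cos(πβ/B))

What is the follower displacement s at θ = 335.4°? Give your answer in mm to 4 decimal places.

seg 1 [0°–210.6°] cycloidal, h=18: full span → s += 18 → s = 18.0000
seg 2 [210.6°–251.1°] uniform, h=5: full span → s += 5 → s = 23.0000
seg 3 [251.1°–360°] cycloidal, h=12: θ=335.4° here. β=84.3, B=108.9. 12·(0.7741 − sin(2π·0.7741)/(2π)) = 11.1773 → s = 34.1773

34.1773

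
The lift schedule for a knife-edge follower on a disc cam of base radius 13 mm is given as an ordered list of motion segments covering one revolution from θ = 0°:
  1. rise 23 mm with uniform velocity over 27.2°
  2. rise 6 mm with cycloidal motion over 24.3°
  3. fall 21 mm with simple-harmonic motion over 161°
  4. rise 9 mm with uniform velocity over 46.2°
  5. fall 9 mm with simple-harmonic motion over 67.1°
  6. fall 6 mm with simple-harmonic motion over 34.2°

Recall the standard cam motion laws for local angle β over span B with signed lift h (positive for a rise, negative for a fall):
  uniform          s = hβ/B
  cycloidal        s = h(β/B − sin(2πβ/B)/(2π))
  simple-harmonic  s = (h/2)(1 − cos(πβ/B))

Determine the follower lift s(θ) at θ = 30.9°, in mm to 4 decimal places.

seg 1 [0°–27.2°] uniform, h=23: full span → s += 23 → s = 23.0000
seg 2 [27.2°–51.5°] cycloidal, h=6: θ=30.9° here. β=3.7, B=24.3. 6·(0.1523 − sin(2π·0.1523)/(2π)) = 0.1331 → s = 23.1331

23.1331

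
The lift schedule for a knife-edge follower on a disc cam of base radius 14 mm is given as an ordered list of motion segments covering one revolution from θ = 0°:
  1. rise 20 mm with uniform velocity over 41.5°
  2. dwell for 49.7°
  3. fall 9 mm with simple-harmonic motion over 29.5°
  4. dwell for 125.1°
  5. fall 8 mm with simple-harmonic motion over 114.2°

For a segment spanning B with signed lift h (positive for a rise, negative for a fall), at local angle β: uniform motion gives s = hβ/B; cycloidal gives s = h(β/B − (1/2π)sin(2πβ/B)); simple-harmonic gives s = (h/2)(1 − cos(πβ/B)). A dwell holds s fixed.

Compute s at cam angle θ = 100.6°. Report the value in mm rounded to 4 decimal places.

seg 1 [0°–41.5°] uniform, h=20: full span → s += 20 → s = 20.0000
seg 2 [41.5°–91.2°] dwell: s stays 20.0000
seg 3 [91.2°–120.7°] simple-harmonic, h=-9: θ=100.6° here. β=9.4, B=29.5. -9/2·(1 − cos(π·0.3186)) = -2.0726 → s = 17.9274

17.9274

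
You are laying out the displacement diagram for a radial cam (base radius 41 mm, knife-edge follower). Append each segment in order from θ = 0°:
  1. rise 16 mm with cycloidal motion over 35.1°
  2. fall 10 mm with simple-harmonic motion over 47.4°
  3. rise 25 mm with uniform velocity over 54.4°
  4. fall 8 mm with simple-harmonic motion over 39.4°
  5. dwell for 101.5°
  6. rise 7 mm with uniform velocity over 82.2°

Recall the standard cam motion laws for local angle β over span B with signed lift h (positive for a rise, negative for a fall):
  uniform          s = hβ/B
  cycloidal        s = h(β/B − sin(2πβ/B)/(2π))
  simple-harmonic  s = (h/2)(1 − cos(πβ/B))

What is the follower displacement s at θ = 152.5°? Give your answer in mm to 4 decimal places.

seg 1 [0°–35.1°] cycloidal, h=16: full span → s += 16 → s = 16.0000
seg 2 [35.1°–82.5°] simple-harmonic, h=-10: full span → s += -10 → s = 6.0000
seg 3 [82.5°–136.9°] uniform, h=25: full span → s += 25 → s = 31.0000
seg 4 [136.9°–176.3°] simple-harmonic, h=-8: θ=152.5° here. β=15.6, B=39.4. -8/2·(1 − cos(π·0.3959)) = -2.7155 → s = 28.2845

28.2845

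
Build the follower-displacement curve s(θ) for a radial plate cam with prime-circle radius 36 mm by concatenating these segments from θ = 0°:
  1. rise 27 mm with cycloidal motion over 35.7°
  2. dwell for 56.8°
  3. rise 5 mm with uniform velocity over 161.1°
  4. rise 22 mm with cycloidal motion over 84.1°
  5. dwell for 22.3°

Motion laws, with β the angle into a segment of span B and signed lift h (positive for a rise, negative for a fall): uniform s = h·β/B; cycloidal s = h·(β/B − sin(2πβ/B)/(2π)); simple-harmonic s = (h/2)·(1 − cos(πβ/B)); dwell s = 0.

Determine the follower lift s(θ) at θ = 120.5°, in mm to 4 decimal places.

seg 1 [0°–35.7°] cycloidal, h=27: full span → s += 27 → s = 27.0000
seg 2 [35.7°–92.5°] dwell: s stays 27.0000
seg 3 [92.5°–253.6°] uniform, h=5: θ=120.5° here. β=28, B=161.1. 5·28/161.1 = 0.8690 → s = 27.8690

27.8690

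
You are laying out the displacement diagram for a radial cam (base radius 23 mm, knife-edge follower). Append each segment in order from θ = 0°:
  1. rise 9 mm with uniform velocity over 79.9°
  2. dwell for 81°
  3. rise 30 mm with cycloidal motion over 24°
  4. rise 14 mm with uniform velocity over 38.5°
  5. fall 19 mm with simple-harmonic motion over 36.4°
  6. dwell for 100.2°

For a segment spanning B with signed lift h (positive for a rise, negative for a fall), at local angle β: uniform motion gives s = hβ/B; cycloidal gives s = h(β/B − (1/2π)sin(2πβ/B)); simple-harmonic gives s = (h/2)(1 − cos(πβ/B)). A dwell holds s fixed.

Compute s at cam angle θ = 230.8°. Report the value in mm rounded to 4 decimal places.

seg 1 [0°–79.9°] uniform, h=9: full span → s += 9 → s = 9.0000
seg 2 [79.9°–160.9°] dwell: s stays 9.0000
seg 3 [160.9°–184.9°] cycloidal, h=30: full span → s += 30 → s = 39.0000
seg 4 [184.9°–223.4°] uniform, h=14: full span → s += 14 → s = 53.0000
seg 5 [223.4°–259.8°] simple-harmonic, h=-19: θ=230.8° here. β=7.4, B=36.4. -19/2·(1 − cos(π·0.2033)) = -1.8726 → s = 51.1274

51.1274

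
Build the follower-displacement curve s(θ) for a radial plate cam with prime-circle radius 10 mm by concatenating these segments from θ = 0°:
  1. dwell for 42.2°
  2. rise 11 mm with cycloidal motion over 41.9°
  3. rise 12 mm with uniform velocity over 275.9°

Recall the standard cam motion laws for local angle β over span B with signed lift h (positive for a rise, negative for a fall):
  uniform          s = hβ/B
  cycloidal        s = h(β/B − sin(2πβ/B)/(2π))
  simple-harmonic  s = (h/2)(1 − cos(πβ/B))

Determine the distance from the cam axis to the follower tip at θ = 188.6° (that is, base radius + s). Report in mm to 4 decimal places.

seg 1 [0°–42.2°] dwell: s stays 0.0000
seg 2 [42.2°–84.1°] cycloidal, h=11: full span → s += 11 → s = 11.0000
seg 3 [84.1°–360°] uniform, h=12: θ=188.6° here. β=104.5, B=275.9. 12·104.5/275.9 = 4.5451 → s = 15.5451
radial distance = base radius + s = 10 + 15.5451 = 25.5451

25.5451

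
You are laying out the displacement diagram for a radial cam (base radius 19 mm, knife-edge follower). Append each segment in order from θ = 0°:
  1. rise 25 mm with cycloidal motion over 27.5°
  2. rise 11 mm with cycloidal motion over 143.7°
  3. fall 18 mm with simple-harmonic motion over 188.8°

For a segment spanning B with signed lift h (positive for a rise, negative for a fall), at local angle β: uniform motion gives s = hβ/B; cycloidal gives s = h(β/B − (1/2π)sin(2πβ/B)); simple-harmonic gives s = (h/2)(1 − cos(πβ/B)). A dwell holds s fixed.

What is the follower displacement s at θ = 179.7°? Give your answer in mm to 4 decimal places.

seg 1 [0°–27.5°] cycloidal, h=25: full span → s += 25 → s = 25.0000
seg 2 [27.5°–171.2°] cycloidal, h=11: full span → s += 11 → s = 36.0000
seg 3 [171.2°–360°] simple-harmonic, h=-18: θ=179.7° here. β=8.5, B=188.8. -18/2·(1 − cos(π·0.0450)) = -0.0899 → s = 35.9101

35.9101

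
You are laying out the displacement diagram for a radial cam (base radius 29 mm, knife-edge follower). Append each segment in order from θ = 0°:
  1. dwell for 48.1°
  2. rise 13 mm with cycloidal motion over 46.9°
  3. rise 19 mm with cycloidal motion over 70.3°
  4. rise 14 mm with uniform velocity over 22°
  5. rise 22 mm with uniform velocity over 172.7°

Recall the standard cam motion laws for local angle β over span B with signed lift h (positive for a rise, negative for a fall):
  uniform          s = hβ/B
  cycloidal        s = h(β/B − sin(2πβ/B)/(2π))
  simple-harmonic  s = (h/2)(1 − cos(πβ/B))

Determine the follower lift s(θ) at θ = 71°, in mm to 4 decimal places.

seg 1 [0°–48.1°] dwell: s stays 0.0000
seg 2 [48.1°–95°] cycloidal, h=13: θ=71° here. β=22.9, B=46.9. 13·(0.4883 − sin(2π·0.4883)/(2π)) = 6.1952 → s = 6.1952

6.1952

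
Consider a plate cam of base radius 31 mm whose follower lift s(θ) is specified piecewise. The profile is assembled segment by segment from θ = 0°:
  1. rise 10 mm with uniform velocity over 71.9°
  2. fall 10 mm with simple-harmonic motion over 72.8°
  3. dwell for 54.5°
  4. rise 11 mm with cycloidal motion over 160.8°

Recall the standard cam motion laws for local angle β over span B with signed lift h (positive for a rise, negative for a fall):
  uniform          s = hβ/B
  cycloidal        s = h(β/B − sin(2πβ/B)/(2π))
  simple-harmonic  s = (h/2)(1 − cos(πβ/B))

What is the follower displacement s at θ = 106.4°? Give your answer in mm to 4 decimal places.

seg 1 [0°–71.9°] uniform, h=10: full span → s += 10 → s = 10.0000
seg 2 [71.9°–144.7°] simple-harmonic, h=-10: θ=106.4° here. β=34.5, B=72.8. -10/2·(1 − cos(π·0.4739)) = -4.5905 → s = 5.4095

5.4095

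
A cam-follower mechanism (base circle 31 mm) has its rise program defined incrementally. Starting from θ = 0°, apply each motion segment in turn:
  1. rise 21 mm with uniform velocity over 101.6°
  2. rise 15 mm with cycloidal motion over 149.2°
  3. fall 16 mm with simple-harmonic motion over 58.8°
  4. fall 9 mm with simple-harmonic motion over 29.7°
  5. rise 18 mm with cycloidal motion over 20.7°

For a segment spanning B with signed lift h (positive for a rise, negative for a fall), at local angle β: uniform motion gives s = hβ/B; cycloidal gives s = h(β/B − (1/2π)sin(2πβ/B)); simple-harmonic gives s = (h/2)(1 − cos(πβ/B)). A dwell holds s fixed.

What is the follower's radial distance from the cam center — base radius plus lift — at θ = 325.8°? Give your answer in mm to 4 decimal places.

seg 1 [0°–101.6°] uniform, h=21: full span → s += 21 → s = 21.0000
seg 2 [101.6°–250.8°] cycloidal, h=15: full span → s += 15 → s = 36.0000
seg 3 [250.8°–309.6°] simple-harmonic, h=-16: full span → s += -16 → s = 20.0000
seg 4 [309.6°–339.3°] simple-harmonic, h=-9: θ=325.8° here. β=16.2, B=29.7. -9/2·(1 − cos(π·0.5455)) = -5.1404 → s = 14.8596
radial distance = base radius + s = 31 + 14.8596 = 45.8596

45.8596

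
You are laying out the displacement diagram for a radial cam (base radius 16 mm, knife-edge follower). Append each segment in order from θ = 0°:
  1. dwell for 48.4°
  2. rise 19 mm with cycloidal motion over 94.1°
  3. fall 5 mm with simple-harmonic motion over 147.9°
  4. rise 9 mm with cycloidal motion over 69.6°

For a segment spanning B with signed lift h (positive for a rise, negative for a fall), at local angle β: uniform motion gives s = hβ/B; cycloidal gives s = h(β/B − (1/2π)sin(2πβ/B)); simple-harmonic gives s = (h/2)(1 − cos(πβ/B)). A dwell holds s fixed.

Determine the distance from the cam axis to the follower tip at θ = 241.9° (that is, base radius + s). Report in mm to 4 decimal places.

seg 1 [0°–48.4°] dwell: s stays 0.0000
seg 2 [48.4°–142.5°] cycloidal, h=19: full span → s += 19 → s = 19.0000
seg 3 [142.5°–290.4°] simple-harmonic, h=-5: θ=241.9° here. β=99.4, B=147.9. -5/2·(1 − cos(π·0.6721)) = -3.7866 → s = 15.2134
radial distance = base radius + s = 16 + 15.2134 = 31.2134

31.2134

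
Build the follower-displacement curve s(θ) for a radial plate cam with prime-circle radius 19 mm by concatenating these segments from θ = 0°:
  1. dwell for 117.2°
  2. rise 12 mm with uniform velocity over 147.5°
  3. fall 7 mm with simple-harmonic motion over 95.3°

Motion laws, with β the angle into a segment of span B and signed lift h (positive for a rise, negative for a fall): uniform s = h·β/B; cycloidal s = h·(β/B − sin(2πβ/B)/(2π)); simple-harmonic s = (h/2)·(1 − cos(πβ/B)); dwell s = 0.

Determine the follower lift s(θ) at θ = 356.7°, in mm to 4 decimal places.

seg 1 [0°–117.2°] dwell: s stays 0.0000
seg 2 [117.2°–264.7°] uniform, h=12: full span → s += 12 → s = 12.0000
seg 3 [264.7°–360°] simple-harmonic, h=-7: θ=356.7° here. β=92, B=95.3. -7/2·(1 − cos(π·0.9654)) = -6.9793 → s = 5.0207

5.0207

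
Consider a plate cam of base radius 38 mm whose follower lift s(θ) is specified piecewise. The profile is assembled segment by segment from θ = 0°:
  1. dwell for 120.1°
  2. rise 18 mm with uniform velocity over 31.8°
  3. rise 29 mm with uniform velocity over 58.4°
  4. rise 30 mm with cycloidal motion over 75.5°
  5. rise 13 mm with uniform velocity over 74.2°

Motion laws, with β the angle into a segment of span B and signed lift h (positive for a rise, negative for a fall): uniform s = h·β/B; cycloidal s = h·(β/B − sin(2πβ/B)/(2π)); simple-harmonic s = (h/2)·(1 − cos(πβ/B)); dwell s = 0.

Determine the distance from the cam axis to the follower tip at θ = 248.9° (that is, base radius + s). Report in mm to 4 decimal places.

seg 1 [0°–120.1°] dwell: s stays 0.0000
seg 2 [120.1°–151.9°] uniform, h=18: full span → s += 18 → s = 18.0000
seg 3 [151.9°–210.3°] uniform, h=29: full span → s += 29 → s = 47.0000
seg 4 [210.3°–285.8°] cycloidal, h=30: θ=248.9° here. β=38.6, B=75.5. 30·(0.5113 − sin(2π·0.5113)/(2π)) = 15.6752 → s = 62.6752
radial distance = base radius + s = 38 + 62.6752 = 100.6752

100.6752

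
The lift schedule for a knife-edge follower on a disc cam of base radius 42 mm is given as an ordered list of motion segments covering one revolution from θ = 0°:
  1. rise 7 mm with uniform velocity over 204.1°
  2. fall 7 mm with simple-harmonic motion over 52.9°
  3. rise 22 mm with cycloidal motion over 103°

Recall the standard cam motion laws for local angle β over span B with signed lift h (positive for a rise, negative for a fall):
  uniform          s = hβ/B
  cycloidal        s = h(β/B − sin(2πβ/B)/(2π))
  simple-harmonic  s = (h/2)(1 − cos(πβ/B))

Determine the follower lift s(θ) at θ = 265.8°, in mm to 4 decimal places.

seg 1 [0°–204.1°] uniform, h=7: full span → s += 7 → s = 7.0000
seg 2 [204.1°–257°] simple-harmonic, h=-7: full span → s += -7 → s = 0.0000
seg 3 [257°–360°] cycloidal, h=22: θ=265.8° here. β=8.8, B=103. 22·(0.0854 − sin(2π·0.0854)/(2π)) = 0.0890 → s = 0.0890

0.0890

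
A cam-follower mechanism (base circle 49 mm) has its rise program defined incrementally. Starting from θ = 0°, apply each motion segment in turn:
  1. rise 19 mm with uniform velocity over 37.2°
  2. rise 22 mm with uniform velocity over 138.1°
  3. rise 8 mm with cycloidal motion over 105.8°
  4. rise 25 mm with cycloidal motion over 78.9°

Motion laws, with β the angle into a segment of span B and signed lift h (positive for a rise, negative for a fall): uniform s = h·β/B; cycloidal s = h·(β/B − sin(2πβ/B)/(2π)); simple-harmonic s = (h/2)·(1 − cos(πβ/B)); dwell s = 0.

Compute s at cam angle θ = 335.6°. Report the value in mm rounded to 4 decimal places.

seg 1 [0°–37.2°] uniform, h=19: full span → s += 19 → s = 19.0000
seg 2 [37.2°–175.3°] uniform, h=22: full span → s += 22 → s = 41.0000
seg 3 [175.3°–281.1°] cycloidal, h=8: full span → s += 8 → s = 49.0000
seg 4 [281.1°–360°] cycloidal, h=25: θ=335.6° here. β=54.5, B=78.9. 25·(0.6907 − sin(2π·0.6907)/(2π)) = 20.9750 → s = 69.9750

69.9750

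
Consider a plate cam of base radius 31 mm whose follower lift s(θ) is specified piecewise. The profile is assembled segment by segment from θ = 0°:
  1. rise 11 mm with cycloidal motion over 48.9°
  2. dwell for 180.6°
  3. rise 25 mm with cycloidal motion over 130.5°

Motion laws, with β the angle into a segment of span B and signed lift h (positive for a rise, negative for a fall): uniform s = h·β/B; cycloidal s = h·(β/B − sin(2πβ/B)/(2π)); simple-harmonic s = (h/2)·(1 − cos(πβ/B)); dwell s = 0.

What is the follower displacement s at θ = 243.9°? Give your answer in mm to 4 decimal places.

seg 1 [0°–48.9°] cycloidal, h=11: full span → s += 11 → s = 11.0000
seg 2 [48.9°–229.5°] dwell: s stays 11.0000
seg 3 [229.5°–360°] cycloidal, h=25: θ=243.9° here. β=14.4, B=130.5. 25·(0.1103 − sin(2π·0.1103)/(2π)) = 0.2158 → s = 11.2158

11.2158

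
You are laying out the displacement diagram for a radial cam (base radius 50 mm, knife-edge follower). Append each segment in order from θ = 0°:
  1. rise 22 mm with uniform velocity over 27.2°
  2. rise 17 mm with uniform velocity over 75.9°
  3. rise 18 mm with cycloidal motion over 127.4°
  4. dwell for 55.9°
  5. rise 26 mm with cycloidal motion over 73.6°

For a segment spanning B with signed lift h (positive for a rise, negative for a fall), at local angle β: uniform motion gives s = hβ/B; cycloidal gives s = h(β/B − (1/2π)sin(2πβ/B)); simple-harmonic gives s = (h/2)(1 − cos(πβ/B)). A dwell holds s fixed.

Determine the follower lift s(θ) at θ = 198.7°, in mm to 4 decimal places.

seg 1 [0°–27.2°] uniform, h=22: full span → s += 22 → s = 22.0000
seg 2 [27.2°–103.1°] uniform, h=17: full span → s += 17 → s = 39.0000
seg 3 [103.1°–230.5°] cycloidal, h=18: θ=198.7° here. β=95.6, B=127.4. 18·(0.7504 − sin(2π·0.7504)/(2π)) = 16.3718 → s = 55.3718

55.3718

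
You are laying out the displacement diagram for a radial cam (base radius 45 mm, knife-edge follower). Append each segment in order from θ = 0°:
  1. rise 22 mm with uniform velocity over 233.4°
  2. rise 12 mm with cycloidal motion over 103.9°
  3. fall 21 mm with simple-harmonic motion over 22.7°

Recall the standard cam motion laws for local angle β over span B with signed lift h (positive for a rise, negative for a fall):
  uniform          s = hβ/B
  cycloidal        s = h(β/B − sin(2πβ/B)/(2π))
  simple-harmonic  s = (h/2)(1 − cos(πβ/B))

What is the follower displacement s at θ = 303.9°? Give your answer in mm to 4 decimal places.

seg 1 [0°–233.4°] uniform, h=22: full span → s += 22 → s = 22.0000
seg 2 [233.4°–337.3°] cycloidal, h=12: θ=303.9° here. β=70.5, B=103.9. 12·(0.6785 − sin(2π·0.6785)/(2π)) = 9.8630 → s = 31.8630

31.8630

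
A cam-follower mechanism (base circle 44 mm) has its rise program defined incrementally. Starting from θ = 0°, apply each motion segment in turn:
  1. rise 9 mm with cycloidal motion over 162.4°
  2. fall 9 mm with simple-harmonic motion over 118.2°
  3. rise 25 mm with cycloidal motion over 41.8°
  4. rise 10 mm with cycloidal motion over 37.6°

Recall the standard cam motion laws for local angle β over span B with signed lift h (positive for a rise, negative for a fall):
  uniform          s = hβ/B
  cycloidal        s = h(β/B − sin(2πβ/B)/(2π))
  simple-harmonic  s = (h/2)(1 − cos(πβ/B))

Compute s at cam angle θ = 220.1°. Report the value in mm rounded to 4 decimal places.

seg 1 [0°–162.4°] cycloidal, h=9: full span → s += 9 → s = 9.0000
seg 2 [162.4°–280.6°] simple-harmonic, h=-9: θ=220.1° here. β=57.7, B=118.2. -9/2·(1 − cos(π·0.4882)) = -4.3326 → s = 4.6674

4.6674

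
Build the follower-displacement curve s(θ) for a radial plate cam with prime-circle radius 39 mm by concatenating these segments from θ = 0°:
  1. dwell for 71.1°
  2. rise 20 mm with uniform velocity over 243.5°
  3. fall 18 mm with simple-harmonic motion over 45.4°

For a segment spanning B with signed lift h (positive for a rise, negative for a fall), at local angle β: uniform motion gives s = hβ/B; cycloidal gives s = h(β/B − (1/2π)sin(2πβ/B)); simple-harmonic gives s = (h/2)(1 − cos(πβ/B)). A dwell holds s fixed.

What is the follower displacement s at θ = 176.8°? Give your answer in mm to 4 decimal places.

seg 1 [0°–71.1°] dwell: s stays 0.0000
seg 2 [71.1°–314.6°] uniform, h=20: θ=176.8° here. β=105.7, B=243.5. 20·105.7/243.5 = 8.6817 → s = 8.6817

8.6817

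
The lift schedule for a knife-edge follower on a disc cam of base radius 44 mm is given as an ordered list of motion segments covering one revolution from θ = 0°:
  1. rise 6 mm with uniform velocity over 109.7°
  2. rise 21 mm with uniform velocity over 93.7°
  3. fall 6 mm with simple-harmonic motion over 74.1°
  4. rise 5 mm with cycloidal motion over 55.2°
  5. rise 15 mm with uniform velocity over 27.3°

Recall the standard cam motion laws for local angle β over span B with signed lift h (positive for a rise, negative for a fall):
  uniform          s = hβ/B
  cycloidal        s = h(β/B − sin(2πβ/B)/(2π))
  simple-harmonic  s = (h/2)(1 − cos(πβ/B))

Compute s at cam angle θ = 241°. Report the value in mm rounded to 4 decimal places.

seg 1 [0°–109.7°] uniform, h=6: full span → s += 6 → s = 6.0000
seg 2 [109.7°–203.4°] uniform, h=21: full span → s += 21 → s = 27.0000
seg 3 [203.4°–277.5°] simple-harmonic, h=-6: θ=241° here. β=37.6, B=74.1. -6/2·(1 − cos(π·0.5074)) = -3.0699 → s = 23.9301

23.9301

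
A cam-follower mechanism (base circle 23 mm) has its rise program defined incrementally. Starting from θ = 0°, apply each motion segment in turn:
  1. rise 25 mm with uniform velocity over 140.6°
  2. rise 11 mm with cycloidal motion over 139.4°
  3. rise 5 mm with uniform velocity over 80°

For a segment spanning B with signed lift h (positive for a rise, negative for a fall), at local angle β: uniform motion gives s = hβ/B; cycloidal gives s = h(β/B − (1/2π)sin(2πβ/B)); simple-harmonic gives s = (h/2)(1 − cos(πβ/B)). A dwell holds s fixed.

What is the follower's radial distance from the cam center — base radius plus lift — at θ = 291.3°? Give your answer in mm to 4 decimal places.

seg 1 [0°–140.6°] uniform, h=25: full span → s += 25 → s = 25.0000
seg 2 [140.6°–280°] cycloidal, h=11: full span → s += 11 → s = 36.0000
seg 3 [280°–360°] uniform, h=5: θ=291.3° here. β=11.3, B=80. 5·11.3/80 = 0.7063 → s = 36.7062
radial distance = base radius + s = 23 + 36.7062 = 59.7062

59.7062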